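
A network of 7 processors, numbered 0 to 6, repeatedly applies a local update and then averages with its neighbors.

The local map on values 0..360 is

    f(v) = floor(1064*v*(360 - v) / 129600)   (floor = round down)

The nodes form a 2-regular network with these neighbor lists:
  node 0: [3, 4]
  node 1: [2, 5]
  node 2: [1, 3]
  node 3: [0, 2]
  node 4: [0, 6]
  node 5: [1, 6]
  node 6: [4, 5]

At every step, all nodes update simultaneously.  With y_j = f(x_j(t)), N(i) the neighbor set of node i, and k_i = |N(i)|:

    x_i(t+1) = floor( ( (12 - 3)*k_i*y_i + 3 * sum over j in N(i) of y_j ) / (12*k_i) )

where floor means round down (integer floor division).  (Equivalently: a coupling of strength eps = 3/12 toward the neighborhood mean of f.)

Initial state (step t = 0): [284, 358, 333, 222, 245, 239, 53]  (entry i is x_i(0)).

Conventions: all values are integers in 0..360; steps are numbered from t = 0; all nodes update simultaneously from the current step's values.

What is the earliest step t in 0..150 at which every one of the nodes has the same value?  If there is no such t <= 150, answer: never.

Simulating step by step:
t=0: [284, 358, 333, 222, 245, 239, 53]  (not all equal)
t=1: [193, 42, 86, 219, 212, 195, 158]  (not all equal)
t=2: [261, 138, 190, 246, 258, 244, 261]  (not all equal)
t=3: [214, 250, 258, 232, 215, 231, 215]  (not all equal)
t=4: [254, 226, 220, 241, 255, 243, 253]  (not all equal)
t=5: [222, 246, 249, 235, 219, 233, 223]  (not all equal)
t=6: [250, 231, 228, 240, 252, 241, 249]  (not all equal)
t=7: [226, 243, 245, 236, 223, 235, 226]  (not all equal)
t=8: [247, 233, 232, 239, 249, 240, 247]  (not all equal)
t=9: [229, 241, 242, 236, 226, 235, 229]  (not all equal)
t=10: [245, 235, 234, 240, 247, 240, 245]  (not all equal)
t=11: [231, 240, 241, 236, 229, 236, 231]  (not all equal)
t=12: [243, 236, 235, 239, 245, 240, 243]  (not all equal)
t=13: [233, 239, 240, 237, 231, 236, 233]  (not all equal)
t=14: [241, 237, 236, 239, 243, 239, 242]  (not all equal)
t=15: [235, 238, 239, 237, 233, 236, 234]  (not all equal)
t=16: [240, 238, 237, 239, 241, 240, 241]  (not all equal)
t=17: [236, 237, 238, 237, 235, 236, 235]  (not all equal)
t=18: [240, 239, 238, 239, 240, 240, 240]  (not all equal)
t=19: [236, 237, 237, 237, 236, 236, 236]  (not all equal)
t=20: [239, 239, 239, 239, 240, 239, 240]  (not all equal)
t=21: [236, 237, 237, 237, 236, 236, 236]  (not all equal)

Answer: never
Key observation: The state at step 19 reappears at step 21 — the system is in a cycle of period 2 from step 19 on.  No step 0..21 is synchronized, and the cycle repeats forever, so no step up to 150 (or ever) has all nodes equal.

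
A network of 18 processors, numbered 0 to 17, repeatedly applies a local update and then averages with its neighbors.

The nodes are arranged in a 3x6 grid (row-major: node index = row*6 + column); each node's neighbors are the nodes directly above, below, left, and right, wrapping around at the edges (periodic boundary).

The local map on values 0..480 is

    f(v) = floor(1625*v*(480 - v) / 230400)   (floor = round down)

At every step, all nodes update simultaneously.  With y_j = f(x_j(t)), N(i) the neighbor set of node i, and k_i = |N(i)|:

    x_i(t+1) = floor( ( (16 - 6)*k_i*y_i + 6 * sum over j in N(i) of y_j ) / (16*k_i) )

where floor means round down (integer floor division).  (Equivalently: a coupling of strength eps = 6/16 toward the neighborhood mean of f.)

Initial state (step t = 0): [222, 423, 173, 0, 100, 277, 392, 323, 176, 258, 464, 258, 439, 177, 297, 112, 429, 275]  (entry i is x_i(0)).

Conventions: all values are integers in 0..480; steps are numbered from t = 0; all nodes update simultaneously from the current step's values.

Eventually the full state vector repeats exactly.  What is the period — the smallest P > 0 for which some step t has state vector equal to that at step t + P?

Answer: 4
Key observation: The state at step 14, [403, 402, 402, 402, 403, 403, 403, 402, 402, 402, 403, 403, 403, 402, 402, 402, 403, 403], reappears at step 18 — and no state repeats earlier — so the cycle the system enters has period 4.

Derivation:
t=0: [222, 423, 173, 0, 100, 277, 392, 323, 176, 258, 464, 258, 439, 177, 297, 112, 429, 275]
t=1: [339, 248, 320, 125, 223, 385, 272, 332, 377, 319, 147, 353, 211, 333, 372, 269, 190, 349]
t=2: [347, 383, 344, 338, 374, 289, 380, 349, 297, 350, 353, 321, 381, 350, 306, 376, 380, 328]
t=3: [314, 285, 332, 324, 297, 366, 286, 316, 365, 323, 312, 348, 284, 314, 356, 293, 281, 339]
t=4: [367, 379, 343, 360, 371, 315, 380, 363, 314, 355, 367, 332, 382, 366, 325, 374, 384, 342]
t=5: [291, 282, 328, 303, 292, 346, 280, 299, 350, 311, 295, 334, 276, 295, 341, 289, 273, 323]
t=6: [383, 386, 352, 376, 381, 342, 387, 377, 334, 369, 380, 351, 390, 381, 344, 381, 390, 360]
t=7: [265, 264, 310, 278, 271, 315, 261, 275, 327, 288, 272, 307, 256, 269, 317, 273, 257, 297]
t=8: [398, 398, 373, 393, 396, 374, 399, 394, 362, 388, 396, 379, 401, 396, 370, 394, 400, 384]
t=9: [233, 235, 274, 244, 238, 267, 231, 241, 287, 251, 238, 261, 228, 237, 278, 242, 231, 255]
t=10: [404, 405, 398, 405, 405, 402, 404, 404, 394, 403, 405, 403, 405, 404, 397, 404, 405, 403]
t=11: [216, 216, 227, 216, 214, 219, 216, 217, 232, 218, 214, 217, 214, 217, 229, 217, 214, 217]
t=12: [402, 402, 404, 402, 401, 402, 401, 402, 404, 402, 401, 402, 401, 402, 404, 402, 401, 401]
t=13: [221, 220, 216, 220, 222, 221, 222, 220, 216, 220, 222, 221, 222, 220, 216, 220, 222, 222]
t=14: [403, 402, 402, 402, 403, 403, 403, 402, 402, 402, 403, 403, 403, 402, 402, 402, 403, 403]
t=15: [218, 220, 221, 220, 218, 218, 218, 220, 221, 220, 218, 218, 218, 220, 221, 220, 218, 218]
t=16: [402, 402, 403, 402, 402, 402, 402, 402, 403, 402, 402, 402, 402, 402, 403, 402, 402, 402]
t=17: [221, 220, 218, 220, 221, 221, 221, 220, 218, 220, 221, 221, 221, 220, 218, 220, 221, 221]
t=18: [403, 402, 402, 402, 403, 403, 403, 402, 402, 402, 403, 403, 403, 402, 402, 402, 403, 403]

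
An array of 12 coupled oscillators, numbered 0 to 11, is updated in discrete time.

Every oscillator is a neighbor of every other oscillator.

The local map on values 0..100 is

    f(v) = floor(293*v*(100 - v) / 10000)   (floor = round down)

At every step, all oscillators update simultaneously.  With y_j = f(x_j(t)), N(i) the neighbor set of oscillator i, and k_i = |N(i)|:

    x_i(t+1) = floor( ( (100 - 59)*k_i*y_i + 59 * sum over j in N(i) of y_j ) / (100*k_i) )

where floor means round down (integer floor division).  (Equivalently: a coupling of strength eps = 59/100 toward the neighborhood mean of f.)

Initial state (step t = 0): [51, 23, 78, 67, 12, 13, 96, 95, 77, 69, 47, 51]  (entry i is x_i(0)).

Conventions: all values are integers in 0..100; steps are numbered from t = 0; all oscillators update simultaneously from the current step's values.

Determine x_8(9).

Answer: x_8(9) = 62

Derivation:
t=0: [51, 23, 78, 67, 12, 13, 96, 95, 77, 69, 47, 51]
t=1: [57, 49, 49, 54, 41, 43, 35, 35, 49, 53, 56, 57]
t=2: [70, 71, 71, 71, 70, 70, 69, 69, 71, 71, 71, 70]
t=3: [60, 60, 60, 60, 60, 60, 61, 61, 60, 60, 60, 60]
t=4: [69, 69, 69, 69, 69, 69, 69, 69, 69, 69, 69, 69]
t=5: [62, 62, 62, 62, 62, 62, 62, 62, 62, 62, 62, 62]
t=6: [69, 69, 69, 69, 69, 69, 69, 69, 69, 69, 69, 69]
t=7: [62, 62, 62, 62, 62, 62, 62, 62, 62, 62, 62, 62]
t=8: [69, 69, 69, 69, 69, 69, 69, 69, 69, 69, 69, 69]
t=9: [62, 62, 62, 62, 62, 62, 62, 62, 62, 62, 62, 62]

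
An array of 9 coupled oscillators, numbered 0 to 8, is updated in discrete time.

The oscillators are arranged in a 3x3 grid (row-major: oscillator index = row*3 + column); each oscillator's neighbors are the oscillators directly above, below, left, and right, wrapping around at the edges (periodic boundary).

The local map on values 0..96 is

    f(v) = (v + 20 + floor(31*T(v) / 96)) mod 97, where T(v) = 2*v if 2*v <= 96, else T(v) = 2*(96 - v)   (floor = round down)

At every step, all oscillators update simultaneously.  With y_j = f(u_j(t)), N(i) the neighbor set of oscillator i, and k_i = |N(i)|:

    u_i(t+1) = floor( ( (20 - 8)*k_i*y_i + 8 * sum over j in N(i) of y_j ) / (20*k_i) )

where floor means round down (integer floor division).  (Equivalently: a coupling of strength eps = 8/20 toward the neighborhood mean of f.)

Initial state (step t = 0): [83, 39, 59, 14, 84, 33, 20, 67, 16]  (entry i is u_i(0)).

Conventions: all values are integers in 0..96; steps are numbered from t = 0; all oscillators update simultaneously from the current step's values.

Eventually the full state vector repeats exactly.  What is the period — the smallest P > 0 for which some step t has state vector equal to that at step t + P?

Simulating step by step:
t=0: [83, 39, 59, 14, 84, 33, 20, 67, 16]
t=1: [26, 54, 24, 41, 29, 55, 42, 24, 41]
t=2: [61, 27, 51, 74, 55, 32, 82, 60, 73]
t=3: [12, 40, 17, 16, 17, 46, 11, 12, 15]
t=4: [45, 68, 54, 49, 54, 75, 39, 44, 48]
t=5: [66, 24, 14, 20, 13, 7, 69, 65, 20]
t=6: [21, 45, 40, 40, 39, 37, 17, 20, 40]
t=7: [63, 83, 82, 77, 81, 81, 55, 62, 77]
t=8: [8, 12, 13, 10, 12, 12, 6, 7, 10]
t=9: [34, 37, 39, 35, 37, 38, 31, 32, 35]
t=10: [76, 79, 81, 77, 79, 81, 72, 74, 77]
t=11: [11, 11, 12, 11, 12, 12, 10, 11, 11]
t=12: [37, 38, 38, 38, 38, 38, 36, 37, 38]
t=13: [80, 81, 81, 81, 81, 82, 79, 80, 81]
t=14: [12, 13, 13, 13, 13, 13, 12, 12, 13]
t=15: [39, 40, 40, 40, 40, 41, 39, 39, 40]
t=16: [84, 84, 85, 85, 85, 86, 84, 84, 85]
t=17: [14, 14, 14, 14, 14, 15, 14, 14, 14]
t=18: [43, 43, 43, 43, 43, 43, 43, 43, 43]
t=19: [90, 90, 90, 90, 90, 90, 90, 90, 90]
t=20: [16, 16, 16, 16, 16, 16, 16, 16, 16]
t=21: [46, 46, 46, 46, 46, 46, 46, 46, 46]
t=22: [95, 95, 95, 95, 95, 95, 95, 95, 95]
t=23: [18, 18, 18, 18, 18, 18, 18, 18, 18]
t=24: [49, 49, 49, 49, 49, 49, 49, 49, 49]
t=25: [2, 2, 2, 2, 2, 2, 2, 2, 2]
t=26: [23, 23, 23, 23, 23, 23, 23, 23, 23]
t=27: [57, 57, 57, 57, 57, 57, 57, 57, 57]
t=28: [5, 5, 5, 5, 5, 5, 5, 5, 5]
t=29: [28, 28, 28, 28, 28, 28, 28, 28, 28]
t=30: [66, 66, 66, 66, 66, 66, 66, 66, 66]
t=31: [8, 8, 8, 8, 8, 8, 8, 8, 8]
t=32: [33, 33, 33, 33, 33, 33, 33, 33, 33]
t=33: [74, 74, 74, 74, 74, 74, 74, 74, 74]
t=34: [11, 11, 11, 11, 11, 11, 11, 11, 11]
t=35: [38, 38, 38, 38, 38, 38, 38, 38, 38]
t=36: [82, 82, 82, 82, 82, 82, 82, 82, 82]
t=37: [14, 14, 14, 14, 14, 14, 14, 14, 14]
t=38: [43, 43, 43, 43, 43, 43, 43, 43, 43]

Answer: 20
Key observation: The state at step 18, [43, 43, 43, 43, 43, 43, 43, 43, 43], reappears at step 38 — and no state repeats earlier — so the cycle the system enters has period 20.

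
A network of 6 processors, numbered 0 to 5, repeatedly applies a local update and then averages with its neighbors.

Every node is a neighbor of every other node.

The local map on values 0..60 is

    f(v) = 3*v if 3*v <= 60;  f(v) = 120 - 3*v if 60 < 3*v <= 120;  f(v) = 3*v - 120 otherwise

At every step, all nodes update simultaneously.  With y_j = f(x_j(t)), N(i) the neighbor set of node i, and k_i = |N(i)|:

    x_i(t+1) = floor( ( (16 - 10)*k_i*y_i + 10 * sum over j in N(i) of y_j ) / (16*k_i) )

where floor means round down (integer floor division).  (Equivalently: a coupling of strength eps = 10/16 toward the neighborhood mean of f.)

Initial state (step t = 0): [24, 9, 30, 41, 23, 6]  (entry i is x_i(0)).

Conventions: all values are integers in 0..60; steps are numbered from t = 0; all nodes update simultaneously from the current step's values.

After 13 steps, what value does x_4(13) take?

Simulating step by step:
t=0: [24, 9, 30, 41, 23, 6]
t=1: [34, 28, 29, 22, 34, 26]
t=2: [29, 34, 33, 38, 29, 35]
t=3: [24, 20, 21, 17, 24, 19]
t=4: [52, 55, 54, 52, 52, 54]
t=5: [38, 40, 40, 38, 38, 40]
t=6: [3, 2, 2, 3, 3, 2]
t=7: [7, 7, 7, 7, 7, 7]
t=8: [21, 21, 21, 21, 21, 21]
t=9: [57, 57, 57, 57, 57, 57]
t=10: [51, 51, 51, 51, 51, 51]
t=11: [33, 33, 33, 33, 33, 33]
t=12: [21, 21, 21, 21, 21, 21]
t=13: [57, 57, 57, 57, 57, 57]

Answer: x_4(13) = 57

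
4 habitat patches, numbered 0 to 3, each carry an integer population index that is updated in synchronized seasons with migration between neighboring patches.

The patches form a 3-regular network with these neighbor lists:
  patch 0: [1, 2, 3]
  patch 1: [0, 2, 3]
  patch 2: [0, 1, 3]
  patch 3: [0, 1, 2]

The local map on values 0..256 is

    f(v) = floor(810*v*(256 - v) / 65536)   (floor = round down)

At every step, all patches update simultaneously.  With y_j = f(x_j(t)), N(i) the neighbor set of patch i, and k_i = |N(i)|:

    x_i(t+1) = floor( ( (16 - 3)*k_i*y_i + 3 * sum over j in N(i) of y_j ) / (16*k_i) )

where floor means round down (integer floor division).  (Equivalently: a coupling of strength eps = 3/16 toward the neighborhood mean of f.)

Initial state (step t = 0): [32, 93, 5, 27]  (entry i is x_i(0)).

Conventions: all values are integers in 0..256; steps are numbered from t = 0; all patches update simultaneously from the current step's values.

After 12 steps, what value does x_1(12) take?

Simulating step by step:
t=0: [32, 93, 5, 27]
t=1: [88, 163, 34, 79]
t=2: [176, 179, 109, 168]
t=3: [175, 172, 193, 181]
t=4: [173, 175, 154, 167]
t=5: [178, 176, 191, 182]
t=6: [169, 172, 156, 166]
t=7: [181, 179, 189, 183]
t=8: [166, 168, 158, 164]
t=9: [184, 182, 189, 185]
t=10: [162, 164, 157, 161]
t=11: [188, 186, 191, 188]
t=12: [157, 159, 154, 157]

Answer: x_1(12) = 159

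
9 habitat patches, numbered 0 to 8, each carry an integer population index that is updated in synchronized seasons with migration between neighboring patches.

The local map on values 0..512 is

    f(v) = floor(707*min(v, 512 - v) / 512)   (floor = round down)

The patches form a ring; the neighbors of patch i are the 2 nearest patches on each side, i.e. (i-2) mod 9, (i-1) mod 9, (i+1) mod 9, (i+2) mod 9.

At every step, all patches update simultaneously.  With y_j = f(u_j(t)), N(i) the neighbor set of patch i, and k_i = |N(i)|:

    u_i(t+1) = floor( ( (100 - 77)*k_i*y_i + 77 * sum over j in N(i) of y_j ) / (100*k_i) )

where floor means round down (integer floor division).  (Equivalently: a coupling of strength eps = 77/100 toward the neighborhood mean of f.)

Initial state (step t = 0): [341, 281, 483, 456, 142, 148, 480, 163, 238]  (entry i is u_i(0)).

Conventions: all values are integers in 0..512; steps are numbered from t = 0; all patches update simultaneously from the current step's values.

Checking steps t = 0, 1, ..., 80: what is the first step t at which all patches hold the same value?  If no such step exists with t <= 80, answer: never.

Answer: 11
Key observation: Synchronization is absorbing here: once all patches are equal they stay equal, and step 11 is the first all-equal step.

Derivation:
t=0: [341, 281, 483, 456, 142, 148, 480, 163, 238]  (not all equal)
t=1: [229, 204, 168, 163, 115, 151, 193, 208, 233]  (not all equal)
t=2: [288, 275, 241, 220, 215, 228, 248, 279, 295]  (not all equal)
t=3: [317, 314, 314, 313, 316, 315, 315, 317, 318]  (not all equal)
t=4: [270, 271, 271, 272, 272, 271, 270, 269, 269]  (not all equal)
t=5: [333, 332, 332, 331, 331, 332, 333, 334, 334]  (not all equal)
t=6: [246, 247, 248, 248, 248, 247, 246, 246, 246]  (not all equal)
t=7: [339, 340, 341, 341, 341, 340, 339, 339, 339]  (not all equal)
t=8: [237, 237, 236, 236, 236, 237, 237, 237, 237]  (not all equal)
t=9: [326, 326, 325, 325, 325, 326, 326, 327, 327]  (not all equal)
t=10: [256, 256, 257, 257, 257, 256, 256, 255, 255]  (not all equal)
t=11: [352, 352, 352, 352, 352, 352, 352, 352, 352]  (all equal)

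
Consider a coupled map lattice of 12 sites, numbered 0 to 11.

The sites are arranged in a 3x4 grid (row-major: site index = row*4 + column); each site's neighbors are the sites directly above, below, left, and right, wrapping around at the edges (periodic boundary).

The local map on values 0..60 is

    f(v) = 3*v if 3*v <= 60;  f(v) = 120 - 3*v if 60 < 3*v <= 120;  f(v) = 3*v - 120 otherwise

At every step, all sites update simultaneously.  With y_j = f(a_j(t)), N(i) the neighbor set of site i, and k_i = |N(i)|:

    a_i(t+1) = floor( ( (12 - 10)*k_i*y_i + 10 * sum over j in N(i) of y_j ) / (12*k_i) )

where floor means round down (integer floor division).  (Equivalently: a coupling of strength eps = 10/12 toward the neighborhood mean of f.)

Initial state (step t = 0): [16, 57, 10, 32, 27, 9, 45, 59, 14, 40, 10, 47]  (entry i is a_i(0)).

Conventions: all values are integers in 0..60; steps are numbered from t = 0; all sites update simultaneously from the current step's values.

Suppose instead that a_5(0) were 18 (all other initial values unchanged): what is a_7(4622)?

Simulating step by step:
t=0: [16, 57, 10, 32, 27, 18, 45, 59, 14, 40, 10, 47]
t=1: [40, 36, 30, 36, 48, 30, 38, 30, 29, 36, 18, 35]
t=2: [16, 17, 22, 17, 23, 16, 31, 16, 16, 28, 22, 29]
t=3: [49, 47, 47, 46, 48, 42, 47, 41, 43, 47, 40, 47]
t=4: [19, 19, 16, 18, 13, 19, 9, 18, 20, 11, 17, 9]
t=5: [53, 50, 47, 47, 54, 42, 48, 39, 42, 52, 36, 50]
t=6: [27, 26, 21, 22, 18, 28, 12, 24, 31, 17, 25, 13]
t=7: [43, 45, 46, 47, 40, 44, 44, 46, 42, 39, 45, 42]
t=8: [10, 11, 16, 14, 9, 8, 15, 11, 4, 10, 10, 13]
t=9: [28, 33, 39, 38, 25, 32, 35, 37, 28, 25, 38, 30]
t=10: [28, 26, 10, 17, 29, 30, 11, 21, 38, 25, 20, 16]
t=11: [33, 36, 43, 44, 32, 36, 42, 43, 34, 36, 42, 44]
t=12: [17, 13, 9, 12, 16, 13, 8, 12, 17, 12, 9, 11]
t=13: [44, 38, 30, 36, 44, 37, 30, 35, 43, 38, 29, 36]
t=14: [10, 12, 21, 16, 11, 12, 23, 16, 10, 12, 21, 16]
t=15: [35, 39, 49, 46, 35, 38, 49, 45, 35, 39, 49, 46]
t=16: [13, 11, 20, 18, 13, 11, 20, 18, 13, 11, 20, 18]
t=17: [40, 39, 53, 52, 40, 39, 53, 52, 40, 39, 53, 52]
t=18: [8, 9, 30, 29, 8, 9, 30, 29, 8, 9, 30, 29]
t=19: [26, 27, 30, 30, 26, 27, 30, 30, 26, 27, 30, 30]
t=20: [38, 37, 31, 32, 38, 37, 31, 32, 38, 37, 31, 32]
t=21: [10, 12, 22, 20, 10, 12, 22, 20, 10, 12, 22, 20]
t=22: [37, 38, 51, 52, 37, 38, 51, 52, 37, 38, 51, 52]
t=23: [14, 12, 28, 29, 14, 12, 28, 29, 14, 12, 28, 29]
t=24: [38, 37, 35, 35, 38, 37, 35, 35, 38, 37, 35, 35]
t=25: [8, 9, 13, 13, 8, 9, 13, 13, 8, 9, 13, 13]
t=26: [27, 28, 36, 35, 27, 28, 36, 35, 27, 28, 36, 35]
t=27: [33, 31, 17, 19, 33, 31, 17, 19, 33, 31, 17, 19]
t=28: [29, 30, 47, 48, 29, 30, 47, 48, 29, 30, 47, 48]
t=29: [30, 28, 23, 25, 30, 28, 23, 25, 30, 28, 23, 25]
t=30: [34, 37, 46, 43, 34, 37, 46, 43, 34, 37, 46, 43]
t=31: [14, 12, 14, 12, 14, 12, 14, 12, 14, 12, 14, 12]
t=32: [39, 38, 39, 38, 39, 38, 39, 38, 39, 38, 39, 38]
t=33: [4, 4, 4, 4, 4, 4, 4, 4, 4, 4, 4, 4]
t=34: [12, 12, 12, 12, 12, 12, 12, 12, 12, 12, 12, 12]
t=35: [36, 36, 36, 36, 36, 36, 36, 36, 36, 36, 36, 36]
t=36: [12, 12, 12, 12, 12, 12, 12, 12, 12, 12, 12, 12]

Answer: a_7(4622) = 12
Key observation: The state at step 34, [12, 12, 12, 12, 12, 12, 12, 12, 12, 12, 12, 12], reappears at step 36: the system is in a cycle of period 2 from step 34 on.  Therefore the state at step 4622 equals the state at step 34 + ((4622 - 34) mod 2) = 34, which is [12, 12, 12, 12, 12, 12, 12, 12, 12, 12, 12, 12].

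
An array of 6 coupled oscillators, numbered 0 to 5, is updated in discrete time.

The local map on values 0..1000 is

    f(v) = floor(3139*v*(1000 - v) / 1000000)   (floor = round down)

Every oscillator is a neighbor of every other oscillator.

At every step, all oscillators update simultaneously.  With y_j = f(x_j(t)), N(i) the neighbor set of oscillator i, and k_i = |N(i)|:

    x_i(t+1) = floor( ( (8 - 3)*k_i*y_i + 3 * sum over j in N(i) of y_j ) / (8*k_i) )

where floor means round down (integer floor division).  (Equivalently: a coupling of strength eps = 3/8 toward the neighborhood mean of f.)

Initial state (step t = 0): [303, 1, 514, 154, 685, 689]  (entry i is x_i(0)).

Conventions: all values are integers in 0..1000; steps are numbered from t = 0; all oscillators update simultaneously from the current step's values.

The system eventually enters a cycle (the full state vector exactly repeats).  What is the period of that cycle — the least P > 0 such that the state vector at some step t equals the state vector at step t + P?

Answer: 2
Key observation: The state at step 22, [779, 779, 779, 779, 779, 779], reappears at step 24 — and no state repeats earlier — so the cycle the system enters has period 2.

Derivation:
t=0: [303, 1, 514, 154, 685, 689]
t=1: [604, 242, 671, 464, 612, 610]
t=2: [734, 637, 702, 750, 731, 731]
t=3: [622, 684, 646, 609, 625, 625]
t=4: [732, 699, 720, 737, 730, 730]
t=5: [619, 644, 628, 615, 621, 621]
t=6: [737, 726, 733, 739, 736, 736]
t=7: [609, 618, 612, 607, 610, 610]
t=8: [746, 743, 745, 746, 745, 745]
t=9: [594, 597, 595, 594, 595, 595]
t=10: [756, 755, 756, 756, 756, 756]
t=11: [579, 579, 579, 579, 579, 579]
t=12: [765, 765, 765, 765, 765, 765]
t=13: [564, 564, 564, 564, 564, 564]
t=14: [771, 771, 771, 771, 771, 771]
t=15: [554, 554, 554, 554, 554, 554]
t=16: [775, 775, 775, 775, 775, 775]
t=17: [547, 547, 547, 547, 547, 547]
t=18: [777, 777, 777, 777, 777, 777]
t=19: [543, 543, 543, 543, 543, 543]
t=20: [778, 778, 778, 778, 778, 778]
t=21: [542, 542, 542, 542, 542, 542]
t=22: [779, 779, 779, 779, 779, 779]
t=23: [540, 540, 540, 540, 540, 540]
t=24: [779, 779, 779, 779, 779, 779]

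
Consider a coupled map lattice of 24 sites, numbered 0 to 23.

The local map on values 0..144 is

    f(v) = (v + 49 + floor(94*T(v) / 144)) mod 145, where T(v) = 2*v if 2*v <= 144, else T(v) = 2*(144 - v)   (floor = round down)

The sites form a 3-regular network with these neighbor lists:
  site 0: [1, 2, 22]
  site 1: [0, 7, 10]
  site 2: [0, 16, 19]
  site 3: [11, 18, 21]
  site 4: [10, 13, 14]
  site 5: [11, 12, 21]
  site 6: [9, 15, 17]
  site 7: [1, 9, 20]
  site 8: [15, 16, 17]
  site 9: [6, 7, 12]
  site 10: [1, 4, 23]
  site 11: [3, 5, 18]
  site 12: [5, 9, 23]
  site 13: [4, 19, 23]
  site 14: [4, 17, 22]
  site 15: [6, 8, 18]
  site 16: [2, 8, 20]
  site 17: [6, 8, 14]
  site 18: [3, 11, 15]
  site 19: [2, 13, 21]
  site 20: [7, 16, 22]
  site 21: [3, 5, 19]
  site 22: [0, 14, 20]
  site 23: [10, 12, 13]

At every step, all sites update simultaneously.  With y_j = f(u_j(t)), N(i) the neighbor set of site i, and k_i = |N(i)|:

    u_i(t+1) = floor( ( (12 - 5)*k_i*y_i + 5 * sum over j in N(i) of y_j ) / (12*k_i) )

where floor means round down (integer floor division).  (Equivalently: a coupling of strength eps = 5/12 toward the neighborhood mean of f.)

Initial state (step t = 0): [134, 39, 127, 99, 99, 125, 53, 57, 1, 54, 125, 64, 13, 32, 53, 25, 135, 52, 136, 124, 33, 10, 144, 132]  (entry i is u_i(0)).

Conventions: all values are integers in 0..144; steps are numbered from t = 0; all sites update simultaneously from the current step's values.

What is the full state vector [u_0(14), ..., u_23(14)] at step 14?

Simulating step by step:
t=0: [134, 39, 127, 99, 99, 125, 53, 57, 1, 54, 125, 64, 13, 32, 53, 25, 135, 52, 136, 124, 33, 10, 144, 132]
t=1: [62, 99, 52, 59, 63, 58, 36, 60, 54, 35, 65, 52, 63, 94, 33, 79, 60, 27, 59, 65, 91, 65, 56, 64]
t=2: [43, 55, 33, 39, 62, 38, 119, 59, 46, 106, 53, 29, 58, 58, 99, 66, 40, 104, 41, 50, 53, 48, 51, 52]
t=3: [26, 27, 95, 118, 44, 102, 56, 39, 41, 52, 28, 125, 51, 33, 53, 61, 104, 52, 126, 35, 43, 48, 24, 27]
t=4: [101, 114, 77, 48, 39, 47, 31, 99, 101, 40, 97, 54, 39, 106, 33, 57, 63, 41, 52, 103, 43, 42, 79, 100]
t=5: [62, 58, 63, 15, 114, 30, 114, 63, 67, 126, 71, 23, 110, 70, 121, 48, 46, 125, 24, 52, 26, 11, 65, 71]
t=6: [46, 44, 39, 87, 59, 101, 49, 56, 44, 53, 61, 101, 66, 58, 54, 38, 35, 54, 88, 39, 78, 74, 59, 65]
t=7: [31, 15, 118, 65, 38, 61, 35, 33, 43, 29, 39, 62, 52, 53, 31, 91, 104, 23, 74, 114, 67, 76, 38, 49]
t=8: [108, 101, 65, 56, 118, 44, 114, 108, 33, 105, 113, 49, 37, 44, 121, 65, 51, 94, 62, 53, 78, 61, 120, 35]
t=9: [57, 59, 45, 33, 48, 29, 57, 60, 91, 69, 67, 21, 104, 32, 56, 62, 46, 69, 41, 29, 58, 34, 57, 102]
t=10: [31, 42, 26, 123, 37, 106, 44, 43, 53, 55, 49, 109, 68, 97, 34, 60, 20, 55, 120, 102, 33, 123, 35, 68]
t=11: [102, 19, 101, 54, 106, 58, 17, 23, 38, 26, 36, 57, 55, 71, 114, 36, 91, 39, 53, 66, 104, 55, 126, 54]
t=12: [63, 94, 60, 28, 69, 34, 103, 95, 125, 93, 101, 33, 41, 58, 67, 111, 73, 119, 42, 54, 65, 34, 55, 48]
t=13: [47, 60, 44, 100, 58, 128, 59, 61, 56, 73, 55, 106, 111, 36, 54, 49, 60, 55, 41, 44, 53, 111, 39, 41]
t=14: [32, 36, 11, 71, 47, 54, 39, 44, 31, 59, 48, 69, 70, 102, 44, 39, 33, 31, 102, 30, 46, 50, 89, 113]

Answer: [32, 36, 11, 71, 47, 54, 39, 44, 31, 59, 48, 69, 70, 102, 44, 39, 33, 31, 102, 30, 46, 50, 89, 113]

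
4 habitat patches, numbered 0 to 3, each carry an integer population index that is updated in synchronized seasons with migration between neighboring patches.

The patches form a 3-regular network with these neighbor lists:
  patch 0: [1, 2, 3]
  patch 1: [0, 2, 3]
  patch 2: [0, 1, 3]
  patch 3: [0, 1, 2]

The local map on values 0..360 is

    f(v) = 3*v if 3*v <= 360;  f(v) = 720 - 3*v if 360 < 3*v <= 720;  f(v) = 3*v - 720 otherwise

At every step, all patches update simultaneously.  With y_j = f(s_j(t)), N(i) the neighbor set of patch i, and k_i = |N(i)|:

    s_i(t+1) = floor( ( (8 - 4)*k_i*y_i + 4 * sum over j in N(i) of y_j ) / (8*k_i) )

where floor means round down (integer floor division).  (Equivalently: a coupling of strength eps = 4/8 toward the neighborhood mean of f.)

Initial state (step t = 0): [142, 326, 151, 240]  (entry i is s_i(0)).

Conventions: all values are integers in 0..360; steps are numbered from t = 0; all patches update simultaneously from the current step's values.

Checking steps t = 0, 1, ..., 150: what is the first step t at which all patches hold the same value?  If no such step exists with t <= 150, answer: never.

Answer: never
Key observation: The state at step 10 reappears at step 14 — the system is in a cycle of period 4 from step 10 on.  No step 0..14 is synchronized, and the cycle repeats forever, so no step up to 150 (or ever) has all patches equal.

Derivation:
t=0: [142, 326, 151, 240]  (not all equal)
t=1: [234, 222, 225, 136]  (not all equal)
t=2: [77, 89, 86, 175]  (not all equal)
t=3: [235, 247, 244, 223]  (not all equal)
t=4: [21, 23, 20, 33]  (not all equal)
t=5: [69, 71, 68, 81]  (not all equal)
t=6: [213, 215, 212, 225]  (not all equal)
t=7: [74, 72, 75, 62]  (not all equal)
t=8: [215, 213, 216, 203]  (not all equal)
t=9: [81, 83, 80, 93]  (not all equal)
t=10: [249, 251, 248, 261]  (not all equal)
t=11: [33, 35, 32, 45]  (not all equal)
t=12: [105, 107, 104, 117]  (not all equal)
t=13: [321, 323, 320, 333]  (not all equal)
t=14: [249, 251, 248, 261]  (not all equal)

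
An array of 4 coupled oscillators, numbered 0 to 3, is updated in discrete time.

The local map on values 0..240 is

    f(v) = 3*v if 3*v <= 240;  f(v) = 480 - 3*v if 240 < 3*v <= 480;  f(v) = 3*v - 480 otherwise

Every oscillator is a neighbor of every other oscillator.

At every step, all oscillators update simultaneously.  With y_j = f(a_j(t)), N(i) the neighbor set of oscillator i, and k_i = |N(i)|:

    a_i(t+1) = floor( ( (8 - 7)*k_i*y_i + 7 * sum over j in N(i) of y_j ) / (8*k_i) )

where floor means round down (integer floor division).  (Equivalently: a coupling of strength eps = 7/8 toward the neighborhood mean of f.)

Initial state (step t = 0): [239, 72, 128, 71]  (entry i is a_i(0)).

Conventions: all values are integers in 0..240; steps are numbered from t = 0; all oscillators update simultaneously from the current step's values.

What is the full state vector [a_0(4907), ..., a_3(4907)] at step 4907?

Answer: [210, 210, 210, 210]
Key observation: The state at step 6, [90, 90, 90, 90], reappears at step 10: the system is in a cycle of period 4 from step 6 on.  Therefore the state at step 4907 equals the state at step 6 + ((4907 - 6) mod 4) = 7, which is [210, 210, 210, 210].

Derivation:
t=0: [239, 72, 128, 71]
t=1: [182, 186, 206, 186]
t=2: [94, 92, 82, 92]
t=3: [212, 211, 206, 211]
t=4: [149, 149, 152, 149]
t=5: [30, 30, 31, 30]
t=6: [90, 90, 90, 90]
t=7: [210, 210, 210, 210]
t=8: [150, 150, 150, 150]
t=9: [30, 30, 30, 30]
t=10: [90, 90, 90, 90]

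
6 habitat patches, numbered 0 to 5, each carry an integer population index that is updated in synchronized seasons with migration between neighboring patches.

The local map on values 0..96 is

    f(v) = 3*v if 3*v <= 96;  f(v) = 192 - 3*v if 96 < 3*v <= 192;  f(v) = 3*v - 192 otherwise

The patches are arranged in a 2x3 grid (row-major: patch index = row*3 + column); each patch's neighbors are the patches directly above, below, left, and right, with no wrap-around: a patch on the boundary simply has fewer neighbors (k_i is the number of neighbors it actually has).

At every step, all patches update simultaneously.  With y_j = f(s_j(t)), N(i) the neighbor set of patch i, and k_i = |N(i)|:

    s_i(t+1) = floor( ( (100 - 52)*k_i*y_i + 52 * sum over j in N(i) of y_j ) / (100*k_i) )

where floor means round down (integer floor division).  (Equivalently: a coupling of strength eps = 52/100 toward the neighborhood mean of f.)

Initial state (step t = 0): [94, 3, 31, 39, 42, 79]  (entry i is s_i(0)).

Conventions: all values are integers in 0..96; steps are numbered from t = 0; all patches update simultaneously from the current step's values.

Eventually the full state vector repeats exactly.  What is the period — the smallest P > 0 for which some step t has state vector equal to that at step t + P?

Answer: 2
Key observation: The state at step 31, [25, 23, 25, 25, 23, 25], reappears at step 33 — and no state repeats earlier — so the cycle the system enters has period 2.

Derivation:
t=0: [94, 3, 31, 39, 42, 79]
t=1: [65, 47, 58, 76, 54, 62]
t=2: [24, 33, 23, 25, 30, 15]
t=3: [78, 84, 69, 78, 80, 62]
t=4: [46, 47, 24, 43, 41, 19]
t=5: [55, 58, 62, 62, 62, 64]
t=6: [19, 15, 7, 11, 7, 3]
t=7: [47, 38, 24, 36, 25, 15]
t=8: [66, 71, 66, 73, 71, 59]
t=9: [15, 15, 12, 19, 21, 14]
t=10: [48, 46, 39, 55, 55, 45]
t=11: [44, 51, 64, 32, 36, 53]
t=12: [63, 43, 18, 83, 69, 37]
t=13: [32, 42, 63, 32, 42, 56]
t=14: [88, 60, 24, 88, 63, 29]
t=15: [56, 31, 60, 54, 31, 61]
t=16: [43, 67, 32, 44, 67, 31]
t=17: [48, 33, 72, 47, 32, 71]
t=18: [60, 73, 41, 61, 74, 41]
t=19: [15, 32, 58, 15, 32, 58]
t=20: [58, 73, 38, 58, 73, 38]
t=21: [20, 34, 64, 20, 34, 64]
t=22: [67, 69, 23, 67, 69, 23]
t=23: [10, 23, 54, 10, 23, 54]
t=24: [40, 55, 40, 40, 55, 40]
t=25: [60, 42, 60, 60, 42, 60]
t=26: [26, 47, 26, 26, 47, 26]
t=27: [70, 60, 70, 70, 60, 70]
t=28: [16, 14, 16, 16, 14, 16]
t=29: [46, 44, 46, 46, 44, 46]
t=30: [55, 57, 55, 55, 57, 55]
t=31: [25, 23, 25, 25, 23, 25]
t=32: [73, 71, 73, 73, 71, 73]
t=33: [25, 23, 25, 25, 23, 25]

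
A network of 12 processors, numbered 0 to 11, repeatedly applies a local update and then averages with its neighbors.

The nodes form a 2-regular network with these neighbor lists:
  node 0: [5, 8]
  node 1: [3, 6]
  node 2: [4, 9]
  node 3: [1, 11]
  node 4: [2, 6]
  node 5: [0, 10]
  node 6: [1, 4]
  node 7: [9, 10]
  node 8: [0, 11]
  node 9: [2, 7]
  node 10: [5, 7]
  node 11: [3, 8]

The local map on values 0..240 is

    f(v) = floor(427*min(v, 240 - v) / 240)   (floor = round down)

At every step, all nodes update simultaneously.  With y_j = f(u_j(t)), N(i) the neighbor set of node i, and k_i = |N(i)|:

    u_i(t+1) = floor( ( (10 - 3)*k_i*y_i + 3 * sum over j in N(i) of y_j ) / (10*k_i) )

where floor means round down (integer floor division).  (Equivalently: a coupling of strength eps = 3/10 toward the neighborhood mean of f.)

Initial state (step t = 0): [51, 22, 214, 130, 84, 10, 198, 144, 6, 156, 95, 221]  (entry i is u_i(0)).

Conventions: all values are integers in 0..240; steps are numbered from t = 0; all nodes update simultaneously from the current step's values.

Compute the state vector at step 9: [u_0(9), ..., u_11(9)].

Simulating step by step:
t=0: [51, 22, 214, 130, 84, 10, 198, 144, 6, 156, 95, 221]
t=1: [67, 67, 76, 147, 122, 50, 80, 166, 25, 136, 146, 53]
t=2: [103, 129, 153, 147, 187, 104, 148, 144, 62, 169, 149, 97]
t=3: [172, 187, 140, 170, 113, 181, 157, 162, 130, 136, 165, 161]
t=4: [128, 106, 181, 121, 189, 110, 147, 144, 175, 176, 129, 145]
t=5: [185, 188, 103, 201, 103, 195, 157, 165, 135, 120, 192, 167]
t=6: [107, 96, 187, 81, 177, 83, 144, 137, 164, 196, 91, 128]
t=7: [175, 166, 94, 156, 118, 155, 161, 163, 152, 96, 162, 181]
t=8: [126, 135, 173, 139, 192, 143, 149, 141, 142, 164, 139, 118]
t=9: [193, 181, 116, 184, 101, 177, 153, 170, 183, 138, 177, 199]

Answer: [193, 181, 116, 184, 101, 177, 153, 170, 183, 138, 177, 199]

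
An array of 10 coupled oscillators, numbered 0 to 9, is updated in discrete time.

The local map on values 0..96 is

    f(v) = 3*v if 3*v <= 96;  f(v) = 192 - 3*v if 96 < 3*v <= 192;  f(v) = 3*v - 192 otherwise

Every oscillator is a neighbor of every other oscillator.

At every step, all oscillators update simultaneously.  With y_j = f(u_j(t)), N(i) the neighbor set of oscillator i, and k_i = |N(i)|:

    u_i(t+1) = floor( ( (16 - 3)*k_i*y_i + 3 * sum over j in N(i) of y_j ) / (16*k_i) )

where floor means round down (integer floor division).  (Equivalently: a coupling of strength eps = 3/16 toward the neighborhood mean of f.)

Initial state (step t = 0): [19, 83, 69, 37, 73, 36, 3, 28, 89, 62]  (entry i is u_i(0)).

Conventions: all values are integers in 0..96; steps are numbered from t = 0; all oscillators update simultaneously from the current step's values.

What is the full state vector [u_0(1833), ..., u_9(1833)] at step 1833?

Answer: [18, 18, 18, 18, 18, 18, 18, 18, 18, 18]
Key observation: The state at step 39, [66, 66, 66, 66, 66, 66, 66, 66, 66, 66], reappears at step 47: the system is in a cycle of period 8 from step 39 on.  Therefore the state at step 1833 equals the state at step 39 + ((1833 - 39) mod 8) = 41, which is [18, 18, 18, 18, 18, 18, 18, 18, 18, 18].

Derivation:
t=0: [19, 83, 69, 37, 73, 36, 3, 28, 89, 62]
t=1: [55, 55, 22, 74, 31, 76, 17, 76, 69, 15]
t=2: [30, 30, 61, 32, 82, 37, 49, 37, 20, 44]
t=3: [85, 85, 21, 89, 56, 78, 49, 78, 61, 61]
t=4: [58, 58, 58, 68, 28, 42, 44, 42, 16, 16]
t=5: [23, 23, 23, 18, 75, 61, 56, 61, 47, 47]
t=6: [63, 63, 63, 51, 35, 16, 28, 16, 49, 49]
t=7: [10, 10, 10, 39, 77, 46, 74, 46, 44, 44]
t=8: [33, 33, 33, 69, 40, 52, 33, 52, 57, 57]
t=9: [85, 85, 85, 23, 68, 40, 85, 40, 28, 28]
t=10: [63, 63, 63, 68, 22, 70, 63, 70, 79, 79]
t=11: [6, 6, 6, 14, 56, 18, 6, 18, 40, 40]
t=12: [22, 22, 22, 41, 27, 50, 22, 50, 65, 65]
t=13: [62, 62, 62, 65, 74, 43, 62, 43, 12, 12]
t=14: [10, 10, 10, 7, 29, 55, 10, 55, 33, 33]
t=15: [33, 33, 33, 26, 78, 31, 33, 31, 83, 83]
t=16: [90, 90, 90, 78, 49, 90, 90, 90, 61, 61]
t=17: [73, 73, 73, 45, 47, 73, 73, 73, 19, 19]
t=18: [29, 29, 29, 53, 48, 29, 29, 29, 53, 53]
t=19: [82, 82, 82, 40, 51, 82, 82, 82, 40, 40]
t=20: [54, 54, 54, 69, 42, 54, 54, 54, 69, 69]
t=21: [29, 29, 29, 17, 58, 29, 29, 29, 17, 17]
t=22: [83, 83, 83, 54, 28, 83, 83, 83, 54, 54]
t=23: [55, 55, 55, 34, 77, 55, 55, 55, 34, 34]
t=24: [31, 31, 31, 81, 40, 31, 31, 31, 81, 81]
t=25: [89, 89, 89, 56, 73, 89, 89, 89, 56, 56]
t=26: [70, 70, 70, 30, 32, 70, 70, 70, 30, 30]
t=27: [24, 24, 24, 81, 85, 24, 24, 24, 81, 81]
t=28: [70, 70, 70, 53, 63, 70, 70, 70, 53, 53]
t=29: [18, 18, 18, 30, 6, 18, 18, 18, 30, 30]
t=30: [55, 55, 55, 84, 27, 55, 55, 55, 84, 84]
t=31: [30, 30, 30, 56, 72, 30, 30, 30, 56, 56]
t=32: [84, 84, 84, 32, 32, 84, 84, 84, 32, 32]
t=33: [63, 63, 63, 91, 91, 63, 63, 63, 91, 91]
t=34: [9, 9, 9, 71, 71, 9, 9, 9, 71, 71]
t=35: [26, 26, 26, 21, 21, 26, 26, 26, 21, 21]
t=36: [76, 76, 76, 64, 64, 76, 76, 76, 64, 64]
t=37: [33, 33, 33, 4, 4, 33, 33, 33, 4, 4]
t=38: [86, 86, 86, 22, 22, 86, 86, 86, 22, 22]
t=39: [66, 66, 66, 66, 66, 66, 66, 66, 66, 66]
t=40: [6, 6, 6, 6, 6, 6, 6, 6, 6, 6]
t=41: [18, 18, 18, 18, 18, 18, 18, 18, 18, 18]
t=42: [54, 54, 54, 54, 54, 54, 54, 54, 54, 54]
t=43: [30, 30, 30, 30, 30, 30, 30, 30, 30, 30]
t=44: [90, 90, 90, 90, 90, 90, 90, 90, 90, 90]
t=45: [78, 78, 78, 78, 78, 78, 78, 78, 78, 78]
t=46: [42, 42, 42, 42, 42, 42, 42, 42, 42, 42]
t=47: [66, 66, 66, 66, 66, 66, 66, 66, 66, 66]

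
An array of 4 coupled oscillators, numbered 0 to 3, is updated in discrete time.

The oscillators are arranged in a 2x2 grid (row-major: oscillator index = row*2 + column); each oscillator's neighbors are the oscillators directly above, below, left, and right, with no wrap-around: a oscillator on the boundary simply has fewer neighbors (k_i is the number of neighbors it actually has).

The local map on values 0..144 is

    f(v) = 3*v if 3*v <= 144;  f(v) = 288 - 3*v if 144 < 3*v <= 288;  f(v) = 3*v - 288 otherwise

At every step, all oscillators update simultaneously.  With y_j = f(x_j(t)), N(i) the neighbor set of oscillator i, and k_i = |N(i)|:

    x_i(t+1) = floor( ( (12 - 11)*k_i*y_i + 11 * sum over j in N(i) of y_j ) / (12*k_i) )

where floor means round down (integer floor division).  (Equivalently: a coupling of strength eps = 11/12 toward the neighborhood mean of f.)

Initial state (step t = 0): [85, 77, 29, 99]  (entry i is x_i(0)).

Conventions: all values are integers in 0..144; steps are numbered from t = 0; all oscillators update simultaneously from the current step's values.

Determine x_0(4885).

Simulating step by step:
t=0: [85, 77, 29, 99]
t=1: [68, 24, 26, 66]
t=2: [75, 85, 86, 76]
t=3: [34, 59, 58, 33]
t=4: [111, 101, 101, 111]
t=5: [17, 42, 42, 17]
t=6: [119, 57, 57, 119]
t=7: [113, 73, 73, 113]
t=8: [67, 52, 52, 67]
t=9: [128, 90, 90, 128]
t=10: [24, 89, 89, 24]
t=11: [25, 67, 67, 25]
t=12: [86, 76, 76, 86]
t=13: [57, 32, 32, 57]
t=14: [97, 115, 115, 97]
t=15: [52, 7, 7, 52]
t=16: [30, 122, 122, 30]
t=17: [79, 89, 89, 79]
t=18: [23, 48, 48, 23]
t=19: [137, 75, 75, 137]
t=20: [68, 118, 118, 68]
t=21: [67, 82, 82, 67]
t=22: [45, 83, 83, 45]
t=23: [47, 127, 127, 47]
t=24: [97, 137, 137, 97]
t=25: [113, 13, 13, 113]
t=26: [40, 50, 50, 40]
t=27: [136, 121, 121, 136]
t=28: [78, 116, 116, 78]
t=29: [59, 54, 54, 59]
t=30: [124, 112, 112, 124]
t=31: [51, 81, 81, 51]
t=32: [52, 127, 127, 52]
t=33: [96, 128, 128, 96]
t=34: [88, 8, 8, 88]
t=35: [24, 24, 24, 24]
t=36: [72, 72, 72, 72]
t=37: [72, 72, 72, 72]

Answer: x_0(4885) = 72
Key observation: The state at step 36, [72, 72, 72, 72], reappears at step 37: the system is in a cycle of period 1 from step 36 on.  Therefore the state at step 4885 equals the state at step 36 + ((4885 - 36) mod 1) = 36, which is [72, 72, 72, 72].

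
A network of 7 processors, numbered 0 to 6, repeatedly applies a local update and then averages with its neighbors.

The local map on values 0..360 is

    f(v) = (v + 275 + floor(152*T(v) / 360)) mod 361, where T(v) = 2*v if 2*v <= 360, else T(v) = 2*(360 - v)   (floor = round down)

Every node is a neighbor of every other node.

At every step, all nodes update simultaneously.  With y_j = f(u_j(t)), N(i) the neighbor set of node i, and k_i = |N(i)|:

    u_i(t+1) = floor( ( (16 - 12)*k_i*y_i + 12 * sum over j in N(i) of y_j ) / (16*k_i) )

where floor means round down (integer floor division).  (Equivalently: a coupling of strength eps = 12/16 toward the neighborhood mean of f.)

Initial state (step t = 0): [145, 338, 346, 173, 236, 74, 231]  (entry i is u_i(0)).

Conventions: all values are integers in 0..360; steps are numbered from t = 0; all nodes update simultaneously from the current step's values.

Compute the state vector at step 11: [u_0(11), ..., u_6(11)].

Simulating step by step:
t=0: [145, 338, 346, 173, 236, 74, 231]
t=1: [211, 222, 222, 218, 220, 195, 220]
t=2: [250, 251, 251, 251, 251, 250, 251]
t=3: [256, 256, 256, 256, 256, 256, 256]
t=4: [257, 257, 257, 257, 257, 257, 257]
t=5: [257, 257, 257, 257, 257, 257, 257]
t=6: [257, 257, 257, 257, 257, 257, 257]
t=7: [257, 257, 257, 257, 257, 257, 257]
t=8: [257, 257, 257, 257, 257, 257, 257]
t=9: [257, 257, 257, 257, 257, 257, 257]
t=10: [257, 257, 257, 257, 257, 257, 257]
t=11: [257, 257, 257, 257, 257, 257, 257]

Answer: [257, 257, 257, 257, 257, 257, 257]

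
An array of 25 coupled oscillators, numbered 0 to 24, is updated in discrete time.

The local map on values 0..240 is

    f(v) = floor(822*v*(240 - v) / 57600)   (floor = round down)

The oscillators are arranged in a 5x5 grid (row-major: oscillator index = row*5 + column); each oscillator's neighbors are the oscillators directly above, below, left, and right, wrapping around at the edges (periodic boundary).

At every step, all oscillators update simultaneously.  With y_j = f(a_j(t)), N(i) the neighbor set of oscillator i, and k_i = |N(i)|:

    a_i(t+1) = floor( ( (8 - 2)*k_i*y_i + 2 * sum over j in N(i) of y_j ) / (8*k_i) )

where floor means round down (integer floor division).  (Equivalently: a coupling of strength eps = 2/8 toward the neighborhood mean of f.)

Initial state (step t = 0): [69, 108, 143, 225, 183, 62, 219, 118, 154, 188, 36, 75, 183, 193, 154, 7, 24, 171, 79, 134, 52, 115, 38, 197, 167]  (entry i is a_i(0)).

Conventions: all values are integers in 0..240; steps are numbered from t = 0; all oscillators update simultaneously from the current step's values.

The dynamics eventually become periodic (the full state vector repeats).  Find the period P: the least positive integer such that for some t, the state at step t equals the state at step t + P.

Answer: 2
Key observation: The state at step 20, [203, 203, 203, 203, 203, 203, 203, 203, 203, 203, 203, 203, 203, 203, 203, 203, 203, 203, 203, 203, 203, 203, 203, 203, 203], reappears at step 22 — and no state repeats earlier — so the cycle the system enters has period 2.

Derivation:
t=0: [69, 108, 143, 225, 183, 62, 219, 118, 154, 188, 36, 75, 183, 193, 154, 7, 24, 171, 79, 134, 52, 115, 38, 197, 167]
t=1: [166, 191, 183, 76, 144, 147, 95, 191, 174, 146, 112, 156, 153, 140, 177, 49, 90, 157, 174, 186, 139, 186, 124, 121, 167]
t=2: [176, 141, 151, 177, 192, 194, 187, 143, 166, 190, 195, 189, 185, 191, 165, 145, 184, 185, 168, 146, 189, 152, 196, 198, 176]
t=3: [157, 191, 185, 157, 136, 130, 147, 188, 170, 139, 133, 137, 147, 141, 168, 184, 152, 145, 165, 190, 146, 180, 132, 126, 156]
t=4: [184, 142, 150, 183, 198, 201, 188, 148, 171, 196, 197, 199, 192, 193, 175, 155, 186, 194, 177, 143, 188, 160, 195, 199, 186]
t=5: [145, 189, 185, 148, 123, 116, 142, 184, 163, 127, 126, 120, 133, 135, 157, 178, 145, 130, 154, 188, 145, 174, 132, 122, 142]
t=6: [193, 146, 151, 191, 203, 203, 191, 155, 180, 201, 200, 203, 199, 198, 185, 163, 192, 202, 188, 149, 191, 168, 197, 202, 195]
t=7: [130, 185, 183, 134, 111, 110, 137, 178, 149, 115, 119, 111, 119, 123, 142, 169, 133, 113, 137, 181, 137, 165, 126, 114, 127]
t=8: [200, 154, 155, 198, 203, 203, 195, 164, 192, 203, 202, 203, 201, 203, 196, 175, 199, 203, 198, 162, 197, 179, 198, 203, 200]
t=9: [118, 178, 178, 121, 108, 108, 130, 167, 130, 109, 112, 109, 114, 110, 123, 154, 120, 109, 119, 167, 124, 150, 123, 109, 117]
t=10: [201, 165, 164, 201, 203, 203, 199, 177, 202, 203, 203, 203, 201, 204, 202, 190, 202, 203, 202, 180, 203, 192, 200, 203, 202]
t=11: [114, 165, 167, 114, 107, 107, 121, 151, 111, 107, 108, 107, 113, 105, 111, 131, 111, 107, 111, 144, 110, 129, 118, 107, 111]
t=12: [202, 181, 178, 201, 203, 203, 202, 192, 203, 203, 203, 203, 202, 202, 203, 202, 203, 203, 203, 198, 203, 202, 202, 203, 203]
t=13: [111, 144, 149, 113, 107, 107, 112, 128, 108, 107, 107, 107, 110, 108, 107, 109, 107, 107, 107, 115, 107, 111, 111, 107, 107]
t=14: [203, 198, 195, 203, 203, 203, 203, 203, 203, 203, 203, 203, 203, 203, 203, 203, 203, 203, 203, 204, 203, 203, 203, 203, 203]
t=15: [107, 116, 121, 108, 107, 107, 107, 108, 107, 107, 107, 107, 107, 107, 106, 106, 107, 107, 106, 104, 107, 107, 108, 107, 106]
t=16: [203, 204, 204, 203, 202, 203, 203, 203, 203, 202, 202, 203, 203, 202, 202, 202, 202, 202, 202, 201, 202, 203, 203, 202, 202]
t=17: [107, 104, 104, 107, 108, 107, 106, 106, 107, 108, 108, 107, 107, 108, 109, 109, 108, 108, 109, 110, 108, 107, 107, 108, 109]
t=18: [202, 201, 201, 202, 203, 202, 202, 202, 202, 203, 203, 202, 202, 203, 203, 203, 203, 203, 203, 203, 203, 202, 202, 203, 203]
t=19: [108, 110, 110, 108, 107, 108, 109, 109, 108, 107, 107, 108, 108, 107, 107, 107, 107, 107, 107, 107, 107, 108, 108, 107, 107]
t=20: [203, 203, 203, 203, 203, 203, 203, 203, 203, 203, 203, 203, 203, 203, 203, 203, 203, 203, 203, 203, 203, 203, 203, 203, 203]
t=21: [107, 107, 107, 107, 107, 107, 107, 107, 107, 107, 107, 107, 107, 107, 107, 107, 107, 107, 107, 107, 107, 107, 107, 107, 107]
t=22: [203, 203, 203, 203, 203, 203, 203, 203, 203, 203, 203, 203, 203, 203, 203, 203, 203, 203, 203, 203, 203, 203, 203, 203, 203]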